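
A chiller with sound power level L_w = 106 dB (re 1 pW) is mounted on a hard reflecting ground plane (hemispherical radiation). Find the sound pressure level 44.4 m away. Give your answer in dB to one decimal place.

The power spreads over a hemisphere of area 2π·r², so L_p = L_w − 10·log₁₀(2π·r²).
2π·r² = 1.239e+04 m², 10·log₁₀ of that is 40.929 dB.
L_p = 106 − 40.929 = 65.07 dB.

65.1 dB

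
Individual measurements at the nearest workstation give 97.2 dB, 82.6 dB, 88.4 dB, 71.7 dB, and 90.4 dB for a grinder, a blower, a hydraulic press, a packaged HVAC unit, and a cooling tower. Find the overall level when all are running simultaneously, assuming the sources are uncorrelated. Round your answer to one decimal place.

Incoherent sources combine by intensity addition: L_total = 10·log₁₀(Σ 10^(L_i/10)).
Σ 10^(L/10) = 10^(97.2/10) + 10^(82.6/10) + 10^(88.4/10) + 10^(71.7/10) + 10^(90.4/10) = 7.233e+09.
L_total = 10·log₁₀(7.233e+09) = 98.59 dB.

98.6 dB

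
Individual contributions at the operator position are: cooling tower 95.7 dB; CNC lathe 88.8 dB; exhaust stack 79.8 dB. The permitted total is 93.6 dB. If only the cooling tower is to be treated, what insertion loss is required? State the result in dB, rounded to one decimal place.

Everything except the cooling tower sums to 10^(88.8/10) + 10^(79.8/10) = 8.541e+08 in linear terms, 89.31 dB.
The limit corresponds to 10^(93.6/10) = 2.291e+09; subtracting the fixed part leaves 1.437e+09 for the cooling tower, i.e. 91.57 dB.
So the cooling tower must be reduced from 95.7 to 91.57 dB: IL = 4.13 dB.

4.1 dB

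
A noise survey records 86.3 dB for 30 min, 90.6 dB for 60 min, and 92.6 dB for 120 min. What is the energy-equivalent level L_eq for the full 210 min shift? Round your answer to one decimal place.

L_eq = 10·log₁₀[(1/T)·Σ tᵢ·10^(Lᵢ/10)] with T = 210 min.
Σ tᵢ·10^(Lᵢ/10) = 30·10^(86.3/10) + 60·10^(90.6/10) + 120·10^(92.6/10) = 3.001e+11.
L_eq = 10·log₁₀(3.001e+11/210) = 91.55 dB.

91.5 dB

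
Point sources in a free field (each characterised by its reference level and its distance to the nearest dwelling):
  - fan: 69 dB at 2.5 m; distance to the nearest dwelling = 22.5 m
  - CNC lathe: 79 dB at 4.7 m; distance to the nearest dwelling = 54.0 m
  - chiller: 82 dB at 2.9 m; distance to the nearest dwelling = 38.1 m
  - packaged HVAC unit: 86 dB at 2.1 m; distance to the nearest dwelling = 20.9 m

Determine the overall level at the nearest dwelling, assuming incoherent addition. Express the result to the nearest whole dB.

68 dB

First find each source's level at the receiver (point-source: −20·log₁₀(r/r_ref)), then combine on an intensity basis.
fan: 69 − 20·log₁₀(22.5/2.5) = 69 − 19.08 = 49.92 dB.
CNC lathe: 79 − 20·log₁₀(54.0/4.7) = 79 − 21.21 = 57.79 dB.
chiller: 82 − 20·log₁₀(38.1/2.9) = 82 − 22.37 = 59.63 dB.
packaged HVAC unit: 86 − 20·log₁₀(20.9/2.1) = 86 − 19.96 = 66.04 dB.
Σ 10^(L/10) = 5.637e+06 → L_total = 10·log₁₀(5.637e+06) = 67.51 dB.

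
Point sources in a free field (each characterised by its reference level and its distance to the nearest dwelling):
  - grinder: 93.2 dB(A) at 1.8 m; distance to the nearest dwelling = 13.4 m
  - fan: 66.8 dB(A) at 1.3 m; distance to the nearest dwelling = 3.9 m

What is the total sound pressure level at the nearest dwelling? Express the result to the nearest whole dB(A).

76 dB(A)

First find each source's level at the receiver (point-source: −20·log₁₀(r/r_ref)), then combine on an intensity basis.
grinder: 93.2 − 20·log₁₀(13.4/1.8) = 93.2 − 17.44 = 75.76 dB(A).
fan: 66.8 − 20·log₁₀(3.9/1.3) = 66.8 − 9.54 = 57.26 dB(A).
Σ 10^(L/10) = 3.823e+07 → L_total = 10·log₁₀(3.823e+07) = 75.82 dB(A).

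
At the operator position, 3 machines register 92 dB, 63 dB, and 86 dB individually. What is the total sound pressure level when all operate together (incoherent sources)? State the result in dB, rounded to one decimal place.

For uncorrelated sources the intensities add, so convert each level to linear form, sum, and take 10·log₁₀ of the total.
Σ 10^(L/10) = 10^(92/10) + 10^(63/10) + 10^(86/10) = 1.985e+09.
L_total = 10·log₁₀(1.985e+09) = 92.98 dB.

93.0 dB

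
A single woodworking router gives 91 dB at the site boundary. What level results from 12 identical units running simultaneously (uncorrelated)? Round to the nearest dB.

With 12 equal, uncorrelated contributions the intensity is 12× that of one unit, giving a rise of 10·log₁₀ 12.
L_total = 91 + 10·log₁₀(12) = 91 + 10.792 = 101.79 dB.

102 dB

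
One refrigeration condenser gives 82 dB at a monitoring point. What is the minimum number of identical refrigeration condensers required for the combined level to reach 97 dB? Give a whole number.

32

N identical sources give L₁ + 10·log₁₀ N, so require 10·log₁₀ N ≥ 97 − 82 = 15.0 dB.
N ≥ 10^(15.0/10) = 31.623, so N = 32.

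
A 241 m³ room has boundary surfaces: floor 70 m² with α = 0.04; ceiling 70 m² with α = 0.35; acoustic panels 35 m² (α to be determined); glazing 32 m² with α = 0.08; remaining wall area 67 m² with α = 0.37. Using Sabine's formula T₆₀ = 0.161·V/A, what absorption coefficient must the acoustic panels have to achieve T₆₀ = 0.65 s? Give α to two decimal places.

Required total absorption A = 0.161·241/0.65 = 59.69 m².
Absorption from the other surfaces = 70·0.04 + 70·0.35 + 32·0.08 + 67·0.37 = 54.65 m², so the acoustic panels must supply 5.04 m² over 35 m².
α = 5.04/35 = 0.144.

0.14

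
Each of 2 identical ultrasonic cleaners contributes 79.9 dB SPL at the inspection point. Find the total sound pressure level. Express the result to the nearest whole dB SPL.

83 dB SPL

L_total = L₁ + 10·log₁₀ N for N identical incoherent sources.
L_total = 79.9 + 10·log₁₀(2) = 79.9 + 3.010 = 82.91 dB SPL.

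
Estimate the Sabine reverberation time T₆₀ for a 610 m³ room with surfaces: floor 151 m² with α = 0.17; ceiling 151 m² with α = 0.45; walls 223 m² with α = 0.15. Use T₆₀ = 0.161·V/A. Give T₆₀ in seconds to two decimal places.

A = Σ Sᵢαᵢ = 151·0.17 + 151·0.45 + 223·0.15 = 127.07 m².
T₆₀ = 0.161 × 610 / 127.07 = 0.773 s.

0.77 s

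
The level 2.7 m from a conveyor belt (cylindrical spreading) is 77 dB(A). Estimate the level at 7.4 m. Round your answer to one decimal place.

72.6 dB(A)

Cylindrical spreading from a line source gives a 10·log₁₀(r₂/r₁) drop.
L₂ = 77 − 10·log₁₀(7.4/2.7) = 77 − 4.379 = 72.62 dB(A).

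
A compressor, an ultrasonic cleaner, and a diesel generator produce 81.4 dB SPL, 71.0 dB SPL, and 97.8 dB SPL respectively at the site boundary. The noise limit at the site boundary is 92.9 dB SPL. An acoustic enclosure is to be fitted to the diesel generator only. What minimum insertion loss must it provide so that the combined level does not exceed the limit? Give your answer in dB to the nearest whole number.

The untreated sources together contribute 10^(81.4/10) + 10^(71.0/10) = 1.506e+08, i.e. 81.78 dB SPL.
The limit corresponds to 10^(92.9/10) = 1.950e+09; subtracting the fixed part leaves 1.799e+09 for the diesel generator, i.e. 92.55 dB SPL.
So the diesel generator must be reduced from 97.8 to 92.55 dB SPL: IL = 5.25 dB.

5 dB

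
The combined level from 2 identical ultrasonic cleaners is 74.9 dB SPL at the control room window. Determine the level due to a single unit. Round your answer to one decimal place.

71.9 dB SPL

For N identical incoherent sources L_total = L₁ + 10·log₁₀ N, so L₁ = 74.9 − 10·log₁₀(2) = 74.9 − 3.010.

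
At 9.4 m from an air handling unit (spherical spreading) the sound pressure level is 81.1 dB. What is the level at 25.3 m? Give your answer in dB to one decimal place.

Spherical spreading from a point source gives a 20·log₁₀(r₂/r₁) drop.
L₂ = 81.1 − 20·log₁₀(25.3/9.4) = 81.1 − 8.600 = 72.50 dB.

72.5 dB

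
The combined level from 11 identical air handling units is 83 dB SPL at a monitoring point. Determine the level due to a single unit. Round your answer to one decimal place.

Dividing the total intensity by 11 lowers the level by 10·log₁₀ 11 = 10.414 dB: L₁ = 83 − 10.414.

72.6 dB SPL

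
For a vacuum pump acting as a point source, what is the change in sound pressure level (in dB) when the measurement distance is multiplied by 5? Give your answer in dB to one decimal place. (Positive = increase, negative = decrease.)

Point-source spreading: ΔL = −20·log₁₀(r₂/r₁).
ΔL = −20·log₁₀(5) = -13.98 dB.

-14.0 dB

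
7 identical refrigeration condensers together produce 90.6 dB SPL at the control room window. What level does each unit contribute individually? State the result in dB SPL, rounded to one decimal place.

82.1 dB SPL

7 equal contributions raise the level by 10·log₁₀ 7 = 8.451 dB, so each unit alone gives 90.6 − 8.451.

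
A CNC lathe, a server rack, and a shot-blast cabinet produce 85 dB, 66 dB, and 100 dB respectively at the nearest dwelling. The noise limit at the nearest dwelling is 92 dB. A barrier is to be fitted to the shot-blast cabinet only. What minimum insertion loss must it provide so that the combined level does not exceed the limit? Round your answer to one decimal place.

9.0 dB

Everything except the shot-blast cabinet sums to 10^(85/10) + 10^(66/10) = 3.202e+08 in linear terms, 85.05 dB.
The limit corresponds to 10^(92/10) = 1.585e+09; subtracting the fixed part leaves 1.265e+09 for the shot-blast cabinet, i.e. 91.02 dB.
Required insertion loss = 100 − 91.02 = 8.98 dB.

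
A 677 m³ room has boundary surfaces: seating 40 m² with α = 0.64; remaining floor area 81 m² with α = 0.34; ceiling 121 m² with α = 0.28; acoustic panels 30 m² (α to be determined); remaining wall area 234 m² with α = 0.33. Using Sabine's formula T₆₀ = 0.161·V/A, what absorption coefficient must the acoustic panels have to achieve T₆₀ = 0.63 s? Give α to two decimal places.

A = 0.161·V/T₆₀ = 0.161·677/0.63 = 173.01 m² sabins.
Absorption from the other surfaces = 40·0.64 + 81·0.34 + 121·0.28 + 234·0.33 = 164.24 m², so the acoustic panels must supply 8.77 m² over 30 m².
α = 8.77/30 = 0.292.

0.29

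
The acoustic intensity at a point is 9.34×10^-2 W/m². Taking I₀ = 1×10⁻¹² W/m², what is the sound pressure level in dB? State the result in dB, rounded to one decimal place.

109.7 dB

Dividing by I₀ shifts the exponent by 12: I/I₀ = 9.34×10^10.
L = 10·(0.9703 + 10) = 109.70 dB.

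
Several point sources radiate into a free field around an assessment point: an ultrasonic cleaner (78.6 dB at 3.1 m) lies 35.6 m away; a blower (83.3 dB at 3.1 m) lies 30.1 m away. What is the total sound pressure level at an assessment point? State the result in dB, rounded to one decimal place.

Propagate each source to the receiver with L = L_ref − 20·log₁₀(r/r_ref), then add intensities.
ultrasonic cleaner: 78.6 − 20·log₁₀(35.6/3.1) = 78.6 − 21.20 = 57.40 dB.
blower: 83.3 − 20·log₁₀(30.1/3.1) = 83.3 − 19.74 = 63.56 dB.
Σ 10^(L/10) = 2.817e+06 → L_total = 10·log₁₀(2.817e+06) = 64.50 dB.

64.5 dB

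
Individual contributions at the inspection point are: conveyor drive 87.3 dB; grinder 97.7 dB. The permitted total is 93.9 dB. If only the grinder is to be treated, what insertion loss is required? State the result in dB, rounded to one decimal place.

Fixed contribution from the other source: Σ 10^(L/10) = 10^(87.3/10) = 5.370e+08 (87.30 dB).
The limit corresponds to 10^(93.9/10) = 2.455e+09; subtracting the fixed part leaves 1.918e+09 for the grinder, i.e. 92.83 dB.
Required insertion loss = 97.7 − 92.83 = 4.87 dB.

4.9 dB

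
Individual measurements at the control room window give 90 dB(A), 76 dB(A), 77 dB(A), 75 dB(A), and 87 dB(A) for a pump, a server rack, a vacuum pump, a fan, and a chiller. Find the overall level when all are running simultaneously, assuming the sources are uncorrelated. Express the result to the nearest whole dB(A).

Incoherent sources combine by intensity addition: L_total = 10·log₁₀(Σ 10^(L_i/10)).
Σ 10^(L/10) = 10^(90/10) + 10^(76/10) + 10^(77/10) + 10^(75/10) + 10^(87/10) = 1.623e+09.
L_total = 10·log₁₀(1.623e+09) = 92.10 dB(A).

92 dB(A)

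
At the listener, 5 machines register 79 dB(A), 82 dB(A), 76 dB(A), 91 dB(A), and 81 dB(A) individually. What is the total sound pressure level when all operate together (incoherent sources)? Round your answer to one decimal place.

92.2 dB(A)

Incoherent sources combine by intensity addition: L_total = 10·log₁₀(Σ 10^(L_i/10)).
Σ 10^(L/10) = 10^(79/10) + 10^(82/10) + 10^(76/10) + 10^(91/10) + 10^(81/10) = 1.663e+09.
L_total = 10·log₁₀(1.663e+09) = 92.21 dB(A).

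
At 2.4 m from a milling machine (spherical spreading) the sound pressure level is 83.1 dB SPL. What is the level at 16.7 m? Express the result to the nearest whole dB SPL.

66 dB SPL

For a point source, L₂ = L₁ − 20·log₁₀(r₂/r₁).
L₂ = 83.1 − 20·log₁₀(16.7/2.4) = 83.1 − 16.850 = 66.25 dB SPL.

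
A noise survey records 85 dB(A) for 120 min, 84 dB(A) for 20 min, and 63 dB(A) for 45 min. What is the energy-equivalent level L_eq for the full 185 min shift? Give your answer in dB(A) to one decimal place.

Weight each interval's intensity by its duration and average over T = 185 min:
Σ tᵢ·10^(Lᵢ/10) = 120·10^(85/10) + 20·10^(84/10) + 45·10^(63/10) = 4.306e+10.
L_eq = 10·log₁₀(4.306e+10/185) = 83.67 dB(A).

83.7 dB(A)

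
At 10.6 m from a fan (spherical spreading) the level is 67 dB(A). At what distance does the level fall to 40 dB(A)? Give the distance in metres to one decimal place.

237.3 m

Point-source spreading drops the level by 20·log₁₀(r₂/r₁); inverting, r₂/r₁ = 10^(ΔL/20).
r₂ = 10.6·10^((67−40)/20) = 10.6·10^(27.0/20) = 237.30 m.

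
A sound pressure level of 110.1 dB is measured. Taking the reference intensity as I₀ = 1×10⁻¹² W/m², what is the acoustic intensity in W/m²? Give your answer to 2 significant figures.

0.10 W/m²

L = 10·log₁₀(I/I₀) ⇒ I = I₀·10^(L/10) = 10⁻¹² × 10^11.01.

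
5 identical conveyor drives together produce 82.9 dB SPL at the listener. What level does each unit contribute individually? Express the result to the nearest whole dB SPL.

5 equal contributions raise the level by 10·log₁₀ 5 = 6.990 dB, so each unit alone gives 82.9 − 6.990.

76 dB SPL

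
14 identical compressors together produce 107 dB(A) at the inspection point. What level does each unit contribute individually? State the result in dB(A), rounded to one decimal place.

Dividing the total intensity by 14 lowers the level by 10·log₁₀ 14 = 11.461 dB: L₁ = 107 − 11.461.

95.5 dB(A)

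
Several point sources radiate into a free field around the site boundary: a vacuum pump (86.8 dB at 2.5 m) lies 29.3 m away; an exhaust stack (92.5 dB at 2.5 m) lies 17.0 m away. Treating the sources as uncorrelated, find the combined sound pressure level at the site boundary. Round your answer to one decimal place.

Apply inverse-square spreading to bring every level to the receiver, then sum 10^(L/10).
vacuum pump: 86.8 − 20·log₁₀(29.3/2.5) = 86.8 − 21.38 = 65.42 dB.
exhaust stack: 92.5 − 20·log₁₀(17.0/2.5) = 92.5 − 16.65 = 75.85 dB.
Σ 10^(L/10) = 4.194e+07 → L_total = 10·log₁₀(4.194e+07) = 76.23 dB.

76.2 dB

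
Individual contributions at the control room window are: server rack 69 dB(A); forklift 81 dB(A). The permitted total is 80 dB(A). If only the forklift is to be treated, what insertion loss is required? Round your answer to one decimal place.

1.4 dB

Fixed contribution from the other source: Σ 10^(L/10) = 10^(69/10) = 7.943e+06 (69.00 dB(A)).
The limit corresponds to 10^(80/10) = 1.000e+08; subtracting the fixed part leaves 9.206e+07 for the forklift, i.e. 79.64 dB(A).
So the forklift must be reduced from 81 to 79.64 dB(A): IL = 1.36 dB.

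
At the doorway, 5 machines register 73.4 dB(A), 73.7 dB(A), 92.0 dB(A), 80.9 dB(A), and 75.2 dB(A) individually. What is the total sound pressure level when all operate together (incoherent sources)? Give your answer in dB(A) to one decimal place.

92.5 dB(A)

Incoherent sources combine by intensity addition: L_total = 10·log₁₀(Σ 10^(L_i/10)).
Σ 10^(L/10) = 10^(73.4/10) + 10^(73.7/10) + 10^(92.0/10) + 10^(80.9/10) + 10^(75.2/10) = 1.786e+09.
L_total = 10·log₁₀(1.786e+09) = 92.52 dB(A).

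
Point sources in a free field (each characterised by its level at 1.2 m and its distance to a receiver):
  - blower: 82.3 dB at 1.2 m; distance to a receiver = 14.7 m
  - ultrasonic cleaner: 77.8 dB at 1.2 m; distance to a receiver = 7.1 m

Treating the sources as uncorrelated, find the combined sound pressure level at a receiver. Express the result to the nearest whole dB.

65 dB

Propagate each source to the receiver with L = L_ref − 20·log₁₀(r/r_ref), then add intensities.
blower: 82.3 − 20·log₁₀(14.7/1.2) = 82.3 − 21.76 = 60.54 dB.
ultrasonic cleaner: 77.8 − 20·log₁₀(7.1/1.2) = 77.8 − 15.44 = 62.36 dB.
Σ 10^(L/10) = 2.853e+06 → L_total = 10·log₁₀(2.853e+06) = 64.55 dB.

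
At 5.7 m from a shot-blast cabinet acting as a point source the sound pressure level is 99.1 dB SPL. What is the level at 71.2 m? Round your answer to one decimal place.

77.2 dB SPL

For a point source, L₂ = L₁ − 20·log₁₀(r₂/r₁).
L₂ = 99.1 − 20·log₁₀(71.2/5.7) = 99.1 − 21.932 = 77.17 dB SPL.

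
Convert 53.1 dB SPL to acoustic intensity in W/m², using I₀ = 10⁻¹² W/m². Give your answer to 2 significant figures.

2.0e-07 W/m²

L = 10·log₁₀(I/I₀) ⇒ I = I₀·10^(L/10) = 10⁻¹² × 10^5.31.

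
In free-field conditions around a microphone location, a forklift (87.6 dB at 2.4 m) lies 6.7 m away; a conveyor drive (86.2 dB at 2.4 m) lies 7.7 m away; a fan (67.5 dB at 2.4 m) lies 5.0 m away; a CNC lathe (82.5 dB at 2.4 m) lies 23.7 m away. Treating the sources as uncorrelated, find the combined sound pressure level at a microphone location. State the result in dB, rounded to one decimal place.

80.7 dB

Apply inverse-square spreading to bring every level to the receiver, then sum 10^(L/10).
forklift: 87.6 − 20·log₁₀(6.7/2.4) = 87.6 − 8.92 = 78.68 dB.
conveyor drive: 86.2 − 20·log₁₀(7.7/2.4) = 86.2 − 10.13 = 76.07 dB.
fan: 67.5 − 20·log₁₀(5.0/2.4) = 67.5 − 6.38 = 61.12 dB.
CNC lathe: 82.5 − 20·log₁₀(23.7/2.4) = 82.5 − 19.89 = 62.61 dB.
Σ 10^(L/10) = 1.175e+08 → L_total = 10·log₁₀(1.175e+08) = 80.70 dB.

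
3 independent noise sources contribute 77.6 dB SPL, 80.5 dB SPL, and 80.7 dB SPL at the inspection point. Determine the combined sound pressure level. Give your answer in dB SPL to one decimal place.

84.6 dB SPL

For uncorrelated sources the intensities add, so convert each level to linear form, sum, and take 10·log₁₀ of the total.
Σ 10^(L/10) = 10^(77.6/10) + 10^(80.5/10) + 10^(80.7/10) = 2.872e+08.
L_total = 10·log₁₀(2.872e+08) = 84.58 dB SPL.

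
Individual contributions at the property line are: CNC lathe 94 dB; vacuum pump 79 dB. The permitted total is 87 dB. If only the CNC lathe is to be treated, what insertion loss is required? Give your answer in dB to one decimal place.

The untreated sources together contribute 10^(79/10) = 7.943e+07, i.e. 79.00 dB.
To meet 87 dB overall, the treated CNC lathe may contribute at most 10^(87/10) − 7.943e+07 = 4.218e+08, i.e. 86.25 dB.
So the CNC lathe must be reduced from 94 to 86.25 dB: IL = 7.75 dB.

7.7 dB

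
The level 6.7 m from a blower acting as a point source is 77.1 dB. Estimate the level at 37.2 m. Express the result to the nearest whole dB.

62 dB

Point-source attenuation: ΔL = 20·log₁₀(r₂/r₁) = 20·log₁₀(37.2/6.7) = 14.889 dB.
L₂ = 77.1 − 20·log₁₀(37.2/6.7) = 77.1 − 14.889 = 62.21 dB.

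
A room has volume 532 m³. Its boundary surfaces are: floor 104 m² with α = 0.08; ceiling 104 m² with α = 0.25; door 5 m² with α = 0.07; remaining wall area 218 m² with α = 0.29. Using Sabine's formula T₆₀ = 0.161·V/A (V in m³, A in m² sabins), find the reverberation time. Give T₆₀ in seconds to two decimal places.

0.87 s

Total absorption A = 104·0.08 + 104·0.25 + 5·0.07 + 218·0.29 = 97.89 m² sabins.
T₆₀ = 0.161 × 532 / 97.89 = 0.875 s.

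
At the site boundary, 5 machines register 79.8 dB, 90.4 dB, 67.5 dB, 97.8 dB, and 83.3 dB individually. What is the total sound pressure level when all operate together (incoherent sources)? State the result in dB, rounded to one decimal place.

For uncorrelated sources the intensities add, so convert each level to linear form, sum, and take 10·log₁₀ of the total.
Σ 10^(L/10) = 10^(79.8/10) + 10^(90.4/10) + 10^(67.5/10) + 10^(97.8/10) + 10^(83.3/10) = 7.437e+09.
L_total = 10·log₁₀(7.437e+09) = 98.71 dB.

98.7 dB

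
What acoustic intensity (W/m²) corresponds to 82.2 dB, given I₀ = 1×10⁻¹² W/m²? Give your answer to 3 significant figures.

I = I₀·10^(L/10) = 10⁻¹² × 10^(82.2/10) = 10^(-3.780).

0.000166 W/m²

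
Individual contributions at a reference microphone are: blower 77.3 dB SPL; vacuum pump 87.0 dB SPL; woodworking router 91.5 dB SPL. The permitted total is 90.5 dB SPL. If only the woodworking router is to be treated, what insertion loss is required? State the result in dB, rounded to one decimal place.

Fixed contribution from the other sources: Σ 10^(L/10) = 10^(77.3/10) + 10^(87.0/10) = 5.549e+08 (87.44 dB SPL).
The limit corresponds to 10^(90.5/10) = 1.122e+09; subtracting the fixed part leaves 5.671e+08 for the woodworking router, i.e. 87.54 dB SPL.
So the woodworking router must be reduced from 91.5 to 87.54 dB SPL: IL = 3.96 dB.

4.0 dB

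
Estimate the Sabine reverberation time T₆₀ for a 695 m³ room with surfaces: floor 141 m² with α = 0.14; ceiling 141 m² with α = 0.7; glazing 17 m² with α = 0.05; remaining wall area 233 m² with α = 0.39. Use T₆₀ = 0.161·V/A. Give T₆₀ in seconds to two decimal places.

Total absorption A = 141·0.14 + 141·0.7 + 17·0.05 + 233·0.39 = 210.16 m² sabins.
T₆₀ = 0.161 × 695 / 210.16 = 0.532 s.

0.53 s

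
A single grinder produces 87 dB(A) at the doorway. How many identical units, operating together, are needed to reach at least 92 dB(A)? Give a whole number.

N identical sources give L₁ + 10·log₁₀ N, so require 10·log₁₀ N ≥ 92 − 87 = 5.0 dB.
N ≥ 10^(5.0/10) = 3.162, so N = 4.

4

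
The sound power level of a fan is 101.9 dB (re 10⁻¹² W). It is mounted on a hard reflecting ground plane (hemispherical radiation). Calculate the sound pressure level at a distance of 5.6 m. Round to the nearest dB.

79 dB

Free-field hemispherical radiation: L_p = L_w − 10·log₁₀(2π·r²), r = 5.6 m.
2π·r² = 197 m², 10·log₁₀ of that is 22.946 dB.
L_p = 101.9 − 22.946 = 78.95 dB.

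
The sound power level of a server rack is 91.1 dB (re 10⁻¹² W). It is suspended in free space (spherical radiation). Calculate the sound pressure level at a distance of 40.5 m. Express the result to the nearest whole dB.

Free-field spherical radiation: L_p = L_w − 10·log₁₀(4π·r²), r = 40.5 m.
4π·r² = 2.061e+04 m², 10·log₁₀ of that is 43.141 dB.
L_p = 91.1 − 43.141 = 47.96 dB.

48 dB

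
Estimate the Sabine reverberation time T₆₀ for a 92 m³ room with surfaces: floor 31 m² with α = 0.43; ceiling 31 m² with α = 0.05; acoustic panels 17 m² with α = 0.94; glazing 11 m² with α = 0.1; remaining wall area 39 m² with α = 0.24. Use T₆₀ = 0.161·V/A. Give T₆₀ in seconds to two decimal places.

0.36 s

A = Σ Sᵢαᵢ = 31·0.43 + 31·0.05 + 17·0.94 + 11·0.1 + 39·0.24 = 41.32 m².
T₆₀ = 0.161 × 92 / 41.32 = 0.358 s.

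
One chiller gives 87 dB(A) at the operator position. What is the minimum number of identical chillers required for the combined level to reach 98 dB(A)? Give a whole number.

Need L₁ + 10·log₁₀ N ≥ 98, i.e. log₁₀ N ≥ 1.10.
N ≥ 10^(11.0/10) = 12.589, so N = 13.

13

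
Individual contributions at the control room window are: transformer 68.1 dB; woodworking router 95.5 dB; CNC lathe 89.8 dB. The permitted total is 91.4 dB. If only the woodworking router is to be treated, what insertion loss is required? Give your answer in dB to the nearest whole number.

9 dB

The untreated sources together contribute 10^(68.1/10) + 10^(89.8/10) = 9.614e+08, i.e. 89.83 dB.
To meet 91.4 dB overall, the treated woodworking router may contribute at most 10^(91.4/10) − 9.614e+08 = 4.189e+08, i.e. 86.22 dB.
Required insertion loss = 95.5 − 86.22 = 9.28 dB.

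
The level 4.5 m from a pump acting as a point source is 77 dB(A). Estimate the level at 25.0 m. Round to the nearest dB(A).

62 dB(A)

Spherical spreading from a point source gives a 20·log₁₀(r₂/r₁) drop.
L₂ = 77 − 20·log₁₀(25.0/4.5) = 77 − 14.895 = 62.11 dB(A).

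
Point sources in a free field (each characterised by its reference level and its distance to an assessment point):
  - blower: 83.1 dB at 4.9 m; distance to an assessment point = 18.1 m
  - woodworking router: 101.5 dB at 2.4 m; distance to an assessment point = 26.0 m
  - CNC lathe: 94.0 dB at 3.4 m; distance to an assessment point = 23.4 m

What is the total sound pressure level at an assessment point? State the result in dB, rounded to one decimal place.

82.7 dB

First find each source's level at the receiver (point-source: −20·log₁₀(r/r_ref)), then combine on an intensity basis.
blower: 83.1 − 20·log₁₀(18.1/4.9) = 83.1 − 11.35 = 71.75 dB.
woodworking router: 101.5 − 20·log₁₀(26.0/2.4) = 101.5 − 20.70 = 80.80 dB.
CNC lathe: 94.0 − 20·log₁₀(23.4/3.4) = 94.0 − 16.75 = 77.25 dB.
Σ 10^(L/10) = 1.884e+08 → L_total = 10·log₁₀(1.884e+08) = 82.75 dB.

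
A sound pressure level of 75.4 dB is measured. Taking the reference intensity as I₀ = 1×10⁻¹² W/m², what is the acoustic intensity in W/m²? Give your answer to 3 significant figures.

L = 10·log₁₀(I/I₀) ⇒ I = I₀·10^(L/10) = 10⁻¹² × 10^7.54.

3.47e-05 W/m²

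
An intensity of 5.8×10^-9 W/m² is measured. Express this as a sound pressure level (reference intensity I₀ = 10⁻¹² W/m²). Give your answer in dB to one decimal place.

37.6 dB

I/I₀ = 5.8×10^-9/10⁻¹² = 5.8×10^3, and L = 10·log₁₀(I/I₀).
L = 10·(0.7634 + 3) = 37.63 dB.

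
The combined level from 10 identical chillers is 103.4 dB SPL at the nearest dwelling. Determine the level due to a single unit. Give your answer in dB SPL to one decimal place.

For N identical incoherent sources L_total = L₁ + 10·log₁₀ N, so L₁ = 103.4 − 10·log₁₀(10) = 103.4 − 10.000.

93.4 dB SPL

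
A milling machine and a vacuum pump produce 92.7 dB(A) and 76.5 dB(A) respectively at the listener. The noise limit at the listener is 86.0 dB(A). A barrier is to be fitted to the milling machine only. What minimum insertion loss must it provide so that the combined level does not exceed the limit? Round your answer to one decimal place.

7.2 dB

Fixed contribution from the other source: Σ 10^(L/10) = 10^(76.5/10) = 4.467e+07 (76.50 dB(A)).
The limit corresponds to 10^(86.0/10) = 3.981e+08; subtracting the fixed part leaves 3.534e+08 for the milling machine, i.e. 85.48 dB(A).
So the milling machine must be reduced from 92.7 to 85.48 dB(A): IL = 7.22 dB.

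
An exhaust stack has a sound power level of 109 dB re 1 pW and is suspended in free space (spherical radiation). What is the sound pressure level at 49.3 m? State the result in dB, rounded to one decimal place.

The power spreads over a sphere of area 4π·r², so L_p = L_w − 10·log₁₀(4π·r²).
4π·r² = 3.054e+04 m², 10·log₁₀ of that is 44.849 dB.
L_p = 109 − 44.849 = 64.15 dB.

64.2 dB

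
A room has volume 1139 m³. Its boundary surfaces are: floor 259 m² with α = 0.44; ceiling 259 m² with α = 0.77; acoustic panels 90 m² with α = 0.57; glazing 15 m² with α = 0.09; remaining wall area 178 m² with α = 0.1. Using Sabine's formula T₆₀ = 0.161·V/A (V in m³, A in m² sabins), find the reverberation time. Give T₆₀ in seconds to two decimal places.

Summing Sᵢαᵢ: 259·0.44 + 259·0.77 + 90·0.57 + 15·0.09 + 178·0.1 = 383.84 m².
T₆₀ = 0.161·V/A = 0.161·1139/383.84 = 0.478 s.

0.48 s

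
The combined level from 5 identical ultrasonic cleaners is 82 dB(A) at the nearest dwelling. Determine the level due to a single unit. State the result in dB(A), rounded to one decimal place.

5 equal contributions raise the level by 10·log₁₀ 5 = 6.990 dB, so each unit alone gives 82 − 6.990.

75.0 dB(A)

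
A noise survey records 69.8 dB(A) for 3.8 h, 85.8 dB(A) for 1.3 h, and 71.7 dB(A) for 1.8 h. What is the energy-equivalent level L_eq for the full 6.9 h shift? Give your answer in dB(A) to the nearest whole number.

79 dB(A)

L_eq = 10·log₁₀[(1/T)·Σ tᵢ·10^(Lᵢ/10)] with T = 6.9 h.
Σ tᵢ·10^(Lᵢ/10) = 3.8·10^(69.8/10) + 1.3·10^(85.8/10) + 1.8·10^(71.7/10) = 5.572e+08.
L_eq = 10·log₁₀(5.572e+08/6.9) = 79.07 dB(A).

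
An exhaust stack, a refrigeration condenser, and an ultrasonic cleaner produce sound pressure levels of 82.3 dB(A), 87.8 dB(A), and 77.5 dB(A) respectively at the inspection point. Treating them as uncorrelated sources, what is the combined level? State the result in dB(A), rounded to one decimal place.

89.2 dB(A)

Incoherent sources combine by intensity addition: L_total = 10·log₁₀(Σ 10^(L_i/10)).
Σ 10^(L/10) = 10^(82.3/10) + 10^(87.8/10) + 10^(77.5/10) = 8.286e+08.
L_total = 10·log₁₀(8.286e+08) = 89.18 dB(A).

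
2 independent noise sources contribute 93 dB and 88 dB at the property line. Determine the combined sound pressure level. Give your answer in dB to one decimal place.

94.2 dB

For uncorrelated sources the intensities add, so convert each level to linear form, sum, and take 10·log₁₀ of the total.
Σ 10^(L/10) = 10^(93/10) + 10^(88/10) = 2.626e+09.
L_total = 10·log₁₀(2.626e+09) = 94.19 dB.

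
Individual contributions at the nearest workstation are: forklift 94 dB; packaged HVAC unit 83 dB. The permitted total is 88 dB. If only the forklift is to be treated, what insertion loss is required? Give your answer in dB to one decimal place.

7.7 dB

Fixed contribution from the other source: Σ 10^(L/10) = 10^(83/10) = 1.995e+08 (83.00 dB).
The limit corresponds to 10^(88/10) = 6.310e+08; subtracting the fixed part leaves 4.314e+08 for the forklift, i.e. 86.35 dB.
Required insertion loss = 94 − 86.35 = 7.65 dB.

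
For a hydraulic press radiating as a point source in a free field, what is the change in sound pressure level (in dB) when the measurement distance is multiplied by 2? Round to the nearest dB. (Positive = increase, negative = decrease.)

With spherical spreading the level changes by −20·log₁₀(r₂/r₁).
ΔL = −20·log₁₀(2) = -6.02 dB.

-6 dB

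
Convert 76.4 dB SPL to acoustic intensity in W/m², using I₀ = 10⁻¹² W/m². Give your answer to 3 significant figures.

I/I₀ = 10^(76.4/10) = 4.365e+07, so I = 4.365e+07 × 10⁻¹² W/m².

4.37e-05 W/m²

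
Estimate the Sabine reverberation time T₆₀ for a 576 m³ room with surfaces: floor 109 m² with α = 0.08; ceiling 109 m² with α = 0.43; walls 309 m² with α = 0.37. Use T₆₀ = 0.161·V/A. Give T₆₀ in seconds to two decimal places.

0.55 s

Summing Sᵢαᵢ: 109·0.08 + 109·0.43 + 309·0.37 = 169.92 m².
T₆₀ = 0.161 × 576 / 169.92 = 0.546 s.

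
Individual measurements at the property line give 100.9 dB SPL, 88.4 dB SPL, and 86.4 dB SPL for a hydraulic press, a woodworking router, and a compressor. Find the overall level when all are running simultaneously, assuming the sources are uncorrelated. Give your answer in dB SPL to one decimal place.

Incoherent sources combine by intensity addition: L_total = 10·log₁₀(Σ 10^(L_i/10)).
Σ 10^(L/10) = 10^(100.9/10) + 10^(88.4/10) + 10^(86.4/10) = 1.343e+10.
L_total = 10·log₁₀(1.343e+10) = 101.28 dB SPL.

101.3 dB SPL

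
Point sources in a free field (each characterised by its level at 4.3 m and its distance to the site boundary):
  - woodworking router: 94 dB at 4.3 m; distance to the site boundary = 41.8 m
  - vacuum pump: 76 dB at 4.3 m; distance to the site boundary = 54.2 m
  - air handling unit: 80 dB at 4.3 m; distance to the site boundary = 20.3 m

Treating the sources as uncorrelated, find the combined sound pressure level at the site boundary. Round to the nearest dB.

First find each source's level at the receiver (point-source: −20·log₁₀(r/r_ref)), then combine on an intensity basis.
woodworking router: 94 − 20·log₁₀(41.8/4.3) = 94 − 19.75 = 74.25 dB.
vacuum pump: 76 − 20·log₁₀(54.2/4.3) = 76 − 22.01 = 53.99 dB.
air handling unit: 80 − 20·log₁₀(20.3/4.3) = 80 − 13.48 = 66.52 dB.
Σ 10^(L/10) = 3.132e+07 → L_total = 10·log₁₀(3.132e+07) = 74.96 dB.

75 dB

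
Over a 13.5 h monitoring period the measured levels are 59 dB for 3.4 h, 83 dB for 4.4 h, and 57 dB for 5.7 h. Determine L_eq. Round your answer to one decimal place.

Weight each interval's intensity by its duration and average over T = 13.5 h:
Σ tᵢ·10^(Lᵢ/10) = 3.4·10^(59/10) + 4.4·10^(83/10) + 5.7·10^(57/10) = 8.835e+08.
L_eq = 10·log₁₀(8.835e+08/13.5) = 78.16 dB.

78.2 dB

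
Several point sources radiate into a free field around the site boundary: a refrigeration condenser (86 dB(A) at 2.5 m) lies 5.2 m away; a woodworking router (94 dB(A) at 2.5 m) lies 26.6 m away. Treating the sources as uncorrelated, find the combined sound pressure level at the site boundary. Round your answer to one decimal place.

First find each source's level at the receiver (point-source: −20·log₁₀(r/r_ref)), then combine on an intensity basis.
refrigeration condenser: 86 − 20·log₁₀(5.2/2.5) = 86 − 6.36 = 79.64 dB(A).
woodworking router: 94 − 20·log₁₀(26.6/2.5) = 94 − 20.54 = 73.46 dB(A).
Σ 10^(L/10) = 1.142e+08 → L_total = 10·log₁₀(1.142e+08) = 80.58 dB(A).

80.6 dB(A)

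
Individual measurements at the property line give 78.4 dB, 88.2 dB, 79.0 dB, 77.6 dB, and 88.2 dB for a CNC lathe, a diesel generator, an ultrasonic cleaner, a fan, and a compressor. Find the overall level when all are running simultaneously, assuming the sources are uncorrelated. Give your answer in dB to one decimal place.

For uncorrelated sources the intensities add, so convert each level to linear form, sum, and take 10·log₁₀ of the total.
Σ 10^(L/10) = 10^(78.4/10) + 10^(88.2/10) + 10^(79.0/10) + 10^(77.6/10) + 10^(88.2/10) = 1.528e+09.
L_total = 10·log₁₀(1.528e+09) = 91.84 dB.

91.8 dB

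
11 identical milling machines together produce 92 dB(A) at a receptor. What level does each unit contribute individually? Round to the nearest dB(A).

11 equal contributions raise the level by 10·log₁₀ 11 = 10.414 dB, so each unit alone gives 92 − 10.414.

82 dB(A)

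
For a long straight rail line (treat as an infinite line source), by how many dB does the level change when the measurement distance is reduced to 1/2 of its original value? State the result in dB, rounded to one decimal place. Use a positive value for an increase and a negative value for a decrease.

+3.0 dB

Line-source spreading: ΔL = −10·log₁₀(r₂/r₁).
ΔL = −10·log₁₀(0.5) = +3.01 dB.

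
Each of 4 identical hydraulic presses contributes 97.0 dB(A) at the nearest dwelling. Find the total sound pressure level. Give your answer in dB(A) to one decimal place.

103.0 dB(A)

With 4 equal, uncorrelated contributions the intensity is 4× that of one unit, giving a rise of 10·log₁₀ 4.
L_total = 97.0 + 10·log₁₀(4) = 97.0 + 6.021 = 103.02 dB(A).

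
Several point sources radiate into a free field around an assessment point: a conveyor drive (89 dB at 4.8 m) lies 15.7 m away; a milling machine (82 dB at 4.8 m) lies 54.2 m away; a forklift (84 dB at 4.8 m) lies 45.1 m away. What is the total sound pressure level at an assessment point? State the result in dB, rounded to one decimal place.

78.9 dB

Propagate each source to the receiver with L = L_ref − 20·log₁₀(r/r_ref), then add intensities.
conveyor drive: 89 − 20·log₁₀(15.7/4.8) = 89 − 10.29 = 78.71 dB.
milling machine: 82 − 20·log₁₀(54.2/4.8) = 82 − 21.06 = 60.94 dB.
forklift: 84 − 20·log₁₀(45.1/4.8) = 84 − 19.46 = 64.54 dB.
Σ 10^(L/10) = 7.834e+07 → L_total = 10·log₁₀(7.834e+07) = 78.94 dB.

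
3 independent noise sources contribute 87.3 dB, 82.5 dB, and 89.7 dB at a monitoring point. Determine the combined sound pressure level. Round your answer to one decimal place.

92.2 dB

Incoherent sources combine by intensity addition: L_total = 10·log₁₀(Σ 10^(L_i/10)).
Σ 10^(L/10) = 10^(87.3/10) + 10^(82.5/10) + 10^(89.7/10) = 1.648e+09.
L_total = 10·log₁₀(1.648e+09) = 92.17 dB.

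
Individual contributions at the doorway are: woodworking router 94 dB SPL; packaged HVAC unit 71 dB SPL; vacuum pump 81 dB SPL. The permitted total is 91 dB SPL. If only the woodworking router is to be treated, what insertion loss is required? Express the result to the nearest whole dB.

Everything except the woodworking router sums to 10^(71/10) + 10^(81/10) = 1.385e+08 in linear terms, 81.41 dB SPL.
To meet 91 dB SPL overall, the treated woodworking router may contribute at most 10^(91/10) − 1.385e+08 = 1.120e+09, i.e. 90.49 dB SPL.
So the woodworking router must be reduced from 94 to 90.49 dB SPL: IL = 3.51 dB.

4 dB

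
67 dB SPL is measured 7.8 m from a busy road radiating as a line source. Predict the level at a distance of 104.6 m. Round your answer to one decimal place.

Cylindrical spreading from a line source gives a 10·log₁₀(r₂/r₁) drop.
L₂ = 67 − 10·log₁₀(104.6/7.8) = 67 − 11.274 = 55.73 dB SPL.

55.7 dB SPL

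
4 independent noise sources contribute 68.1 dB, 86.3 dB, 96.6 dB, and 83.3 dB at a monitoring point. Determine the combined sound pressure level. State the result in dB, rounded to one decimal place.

97.2 dB

Incoherent sources combine by intensity addition: L_total = 10·log₁₀(Σ 10^(L_i/10)).
Σ 10^(L/10) = 10^(68.1/10) + 10^(86.3/10) + 10^(96.6/10) + 10^(83.3/10) = 5.218e+09.
L_total = 10·log₁₀(5.218e+09) = 97.17 dB.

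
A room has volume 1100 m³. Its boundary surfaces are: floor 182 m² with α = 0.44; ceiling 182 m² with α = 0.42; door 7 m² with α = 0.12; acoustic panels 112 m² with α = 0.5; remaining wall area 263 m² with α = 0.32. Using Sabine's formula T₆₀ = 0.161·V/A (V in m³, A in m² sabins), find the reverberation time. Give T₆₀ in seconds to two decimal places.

0.60 s

Total absorption A = 182·0.44 + 182·0.42 + 7·0.12 + 112·0.5 + 263·0.32 = 297.52 m² sabins.
T₆₀ = 0.161·V/A = 0.161·1100/297.52 = 0.595 s.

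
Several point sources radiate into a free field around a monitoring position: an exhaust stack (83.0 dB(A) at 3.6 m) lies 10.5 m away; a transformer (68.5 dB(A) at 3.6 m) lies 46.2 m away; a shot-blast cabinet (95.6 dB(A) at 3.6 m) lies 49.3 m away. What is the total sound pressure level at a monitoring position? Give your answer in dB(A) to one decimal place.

76.3 dB(A)

Apply inverse-square spreading to bring every level to the receiver, then sum 10^(L/10).
exhaust stack: 83.0 − 20·log₁₀(10.5/3.6) = 83.0 − 9.30 = 73.70 dB(A).
transformer: 68.5 − 20·log₁₀(46.2/3.6) = 68.5 − 22.17 = 46.33 dB(A).
shot-blast cabinet: 95.6 − 20·log₁₀(49.3/3.6) = 95.6 − 22.73 = 72.87 dB(A).
Σ 10^(L/10) = 4.286e+07 → L_total = 10·log₁₀(4.286e+07) = 76.32 dB(A).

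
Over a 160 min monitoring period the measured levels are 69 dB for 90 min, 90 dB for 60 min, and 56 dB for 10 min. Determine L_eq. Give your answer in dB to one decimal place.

85.8 dB

The energy average is taken in the linear domain: L_eq = 10·log₁₀[(Σ tᵢ·10^(Lᵢ/10))/T], T = 160 min.
Σ tᵢ·10^(Lᵢ/10) = 90·10^(69/10) + 60·10^(90/10) + 10·10^(56/10) = 6.072e+10.
L_eq = 10·log₁₀(6.072e+10/160) = 85.79 dB.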